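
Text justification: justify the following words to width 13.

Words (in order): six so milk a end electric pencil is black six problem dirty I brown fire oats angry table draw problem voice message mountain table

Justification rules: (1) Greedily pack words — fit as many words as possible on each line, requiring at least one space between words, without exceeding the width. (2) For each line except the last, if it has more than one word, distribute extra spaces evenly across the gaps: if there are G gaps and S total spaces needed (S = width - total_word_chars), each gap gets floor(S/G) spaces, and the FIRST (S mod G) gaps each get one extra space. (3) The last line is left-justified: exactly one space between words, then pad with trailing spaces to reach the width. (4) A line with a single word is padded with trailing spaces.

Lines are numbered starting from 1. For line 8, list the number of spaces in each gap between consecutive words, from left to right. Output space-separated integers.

Line 1: ['six', 'so', 'milk', 'a'] (min_width=13, slack=0)
Line 2: ['end', 'electric'] (min_width=12, slack=1)
Line 3: ['pencil', 'is'] (min_width=9, slack=4)
Line 4: ['black', 'six'] (min_width=9, slack=4)
Line 5: ['problem', 'dirty'] (min_width=13, slack=0)
Line 6: ['I', 'brown', 'fire'] (min_width=12, slack=1)
Line 7: ['oats', 'angry'] (min_width=10, slack=3)
Line 8: ['table', 'draw'] (min_width=10, slack=3)
Line 9: ['problem', 'voice'] (min_width=13, slack=0)
Line 10: ['message'] (min_width=7, slack=6)
Line 11: ['mountain'] (min_width=8, slack=5)
Line 12: ['table'] (min_width=5, slack=8)

Answer: 4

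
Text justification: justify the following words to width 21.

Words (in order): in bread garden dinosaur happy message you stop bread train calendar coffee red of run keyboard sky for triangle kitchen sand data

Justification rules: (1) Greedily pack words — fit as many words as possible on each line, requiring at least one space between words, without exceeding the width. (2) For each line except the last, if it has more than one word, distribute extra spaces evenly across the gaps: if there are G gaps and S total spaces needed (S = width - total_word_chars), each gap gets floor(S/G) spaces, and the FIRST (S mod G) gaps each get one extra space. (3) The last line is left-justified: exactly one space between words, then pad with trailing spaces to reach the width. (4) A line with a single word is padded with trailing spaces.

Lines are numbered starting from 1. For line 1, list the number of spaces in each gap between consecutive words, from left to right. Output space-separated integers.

Line 1: ['in', 'bread', 'garden'] (min_width=15, slack=6)
Line 2: ['dinosaur', 'happy'] (min_width=14, slack=7)
Line 3: ['message', 'you', 'stop'] (min_width=16, slack=5)
Line 4: ['bread', 'train', 'calendar'] (min_width=20, slack=1)
Line 5: ['coffee', 'red', 'of', 'run'] (min_width=17, slack=4)
Line 6: ['keyboard', 'sky', 'for'] (min_width=16, slack=5)
Line 7: ['triangle', 'kitchen', 'sand'] (min_width=21, slack=0)
Line 8: ['data'] (min_width=4, slack=17)

Answer: 4 4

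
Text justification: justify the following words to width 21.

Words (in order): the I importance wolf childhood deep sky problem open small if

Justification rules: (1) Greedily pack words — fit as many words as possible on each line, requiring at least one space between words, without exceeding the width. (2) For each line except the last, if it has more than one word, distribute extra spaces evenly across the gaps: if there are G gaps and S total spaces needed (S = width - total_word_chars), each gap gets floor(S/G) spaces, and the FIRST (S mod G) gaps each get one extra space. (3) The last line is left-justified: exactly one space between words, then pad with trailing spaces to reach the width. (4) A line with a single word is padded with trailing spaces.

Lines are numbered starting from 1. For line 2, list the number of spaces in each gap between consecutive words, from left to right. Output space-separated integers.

Answer: 3 2

Derivation:
Line 1: ['the', 'I', 'importance', 'wolf'] (min_width=21, slack=0)
Line 2: ['childhood', 'deep', 'sky'] (min_width=18, slack=3)
Line 3: ['problem', 'open', 'small', 'if'] (min_width=21, slack=0)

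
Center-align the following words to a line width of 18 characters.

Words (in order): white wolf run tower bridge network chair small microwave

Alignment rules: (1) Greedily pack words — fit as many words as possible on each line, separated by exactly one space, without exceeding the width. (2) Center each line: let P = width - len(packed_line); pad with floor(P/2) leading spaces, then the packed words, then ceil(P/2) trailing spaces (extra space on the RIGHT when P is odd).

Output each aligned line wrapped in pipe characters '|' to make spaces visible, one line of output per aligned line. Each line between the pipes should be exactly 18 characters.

Line 1: ['white', 'wolf', 'run'] (min_width=14, slack=4)
Line 2: ['tower', 'bridge'] (min_width=12, slack=6)
Line 3: ['network', 'chair'] (min_width=13, slack=5)
Line 4: ['small', 'microwave'] (min_width=15, slack=3)

Answer: |  white wolf run  |
|   tower bridge   |
|  network chair   |
| small microwave  |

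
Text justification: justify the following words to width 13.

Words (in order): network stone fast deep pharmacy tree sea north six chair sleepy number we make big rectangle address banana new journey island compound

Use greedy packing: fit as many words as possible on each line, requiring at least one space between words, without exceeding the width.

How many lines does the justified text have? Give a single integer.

Answer: 13

Derivation:
Line 1: ['network', 'stone'] (min_width=13, slack=0)
Line 2: ['fast', 'deep'] (min_width=9, slack=4)
Line 3: ['pharmacy', 'tree'] (min_width=13, slack=0)
Line 4: ['sea', 'north', 'six'] (min_width=13, slack=0)
Line 5: ['chair', 'sleepy'] (min_width=12, slack=1)
Line 6: ['number', 'we'] (min_width=9, slack=4)
Line 7: ['make', 'big'] (min_width=8, slack=5)
Line 8: ['rectangle'] (min_width=9, slack=4)
Line 9: ['address'] (min_width=7, slack=6)
Line 10: ['banana', 'new'] (min_width=10, slack=3)
Line 11: ['journey'] (min_width=7, slack=6)
Line 12: ['island'] (min_width=6, slack=7)
Line 13: ['compound'] (min_width=8, slack=5)
Total lines: 13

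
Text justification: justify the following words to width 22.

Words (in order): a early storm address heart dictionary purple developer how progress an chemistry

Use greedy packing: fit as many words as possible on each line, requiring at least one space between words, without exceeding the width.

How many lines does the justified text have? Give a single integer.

Answer: 4

Derivation:
Line 1: ['a', 'early', 'storm', 'address'] (min_width=21, slack=1)
Line 2: ['heart', 'dictionary'] (min_width=16, slack=6)
Line 3: ['purple', 'developer', 'how'] (min_width=20, slack=2)
Line 4: ['progress', 'an', 'chemistry'] (min_width=21, slack=1)
Total lines: 4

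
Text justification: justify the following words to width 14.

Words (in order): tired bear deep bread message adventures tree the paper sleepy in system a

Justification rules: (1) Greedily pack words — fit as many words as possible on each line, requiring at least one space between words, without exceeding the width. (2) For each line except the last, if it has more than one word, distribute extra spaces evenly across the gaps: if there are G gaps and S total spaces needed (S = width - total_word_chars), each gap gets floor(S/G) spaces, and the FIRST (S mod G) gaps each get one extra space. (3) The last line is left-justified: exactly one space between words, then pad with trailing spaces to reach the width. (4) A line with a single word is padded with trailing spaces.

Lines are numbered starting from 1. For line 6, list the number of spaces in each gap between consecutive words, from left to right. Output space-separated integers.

Answer: 6

Derivation:
Line 1: ['tired', 'bear'] (min_width=10, slack=4)
Line 2: ['deep', 'bread'] (min_width=10, slack=4)
Line 3: ['message'] (min_width=7, slack=7)
Line 4: ['adventures'] (min_width=10, slack=4)
Line 5: ['tree', 'the', 'paper'] (min_width=14, slack=0)
Line 6: ['sleepy', 'in'] (min_width=9, slack=5)
Line 7: ['system', 'a'] (min_width=8, slack=6)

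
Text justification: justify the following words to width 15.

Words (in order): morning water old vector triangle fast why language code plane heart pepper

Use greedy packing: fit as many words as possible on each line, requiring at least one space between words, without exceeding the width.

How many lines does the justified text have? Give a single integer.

Answer: 6

Derivation:
Line 1: ['morning', 'water'] (min_width=13, slack=2)
Line 2: ['old', 'vector'] (min_width=10, slack=5)
Line 3: ['triangle', 'fast'] (min_width=13, slack=2)
Line 4: ['why', 'language'] (min_width=12, slack=3)
Line 5: ['code', 'plane'] (min_width=10, slack=5)
Line 6: ['heart', 'pepper'] (min_width=12, slack=3)
Total lines: 6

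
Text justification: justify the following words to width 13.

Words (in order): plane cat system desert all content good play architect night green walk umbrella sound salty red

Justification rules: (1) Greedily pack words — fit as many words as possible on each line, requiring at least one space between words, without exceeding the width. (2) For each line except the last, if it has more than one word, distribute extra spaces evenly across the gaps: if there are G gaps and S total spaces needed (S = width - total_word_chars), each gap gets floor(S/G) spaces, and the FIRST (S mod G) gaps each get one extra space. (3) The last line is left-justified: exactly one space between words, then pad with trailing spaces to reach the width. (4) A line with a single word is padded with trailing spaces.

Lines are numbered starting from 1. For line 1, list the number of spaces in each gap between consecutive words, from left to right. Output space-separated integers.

Line 1: ['plane', 'cat'] (min_width=9, slack=4)
Line 2: ['system', 'desert'] (min_width=13, slack=0)
Line 3: ['all', 'content'] (min_width=11, slack=2)
Line 4: ['good', 'play'] (min_width=9, slack=4)
Line 5: ['architect'] (min_width=9, slack=4)
Line 6: ['night', 'green'] (min_width=11, slack=2)
Line 7: ['walk', 'umbrella'] (min_width=13, slack=0)
Line 8: ['sound', 'salty'] (min_width=11, slack=2)
Line 9: ['red'] (min_width=3, slack=10)

Answer: 5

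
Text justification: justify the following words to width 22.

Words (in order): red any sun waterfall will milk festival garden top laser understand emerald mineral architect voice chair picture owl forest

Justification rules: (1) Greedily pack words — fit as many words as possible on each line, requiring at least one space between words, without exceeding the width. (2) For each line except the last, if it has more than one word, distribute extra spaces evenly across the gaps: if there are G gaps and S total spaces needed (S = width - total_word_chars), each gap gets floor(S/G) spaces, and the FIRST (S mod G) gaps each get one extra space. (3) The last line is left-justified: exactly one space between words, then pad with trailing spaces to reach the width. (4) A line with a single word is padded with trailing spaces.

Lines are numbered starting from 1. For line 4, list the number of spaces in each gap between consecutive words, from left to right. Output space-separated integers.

Answer: 5

Derivation:
Line 1: ['red', 'any', 'sun', 'waterfall'] (min_width=21, slack=1)
Line 2: ['will', 'milk', 'festival'] (min_width=18, slack=4)
Line 3: ['garden', 'top', 'laser'] (min_width=16, slack=6)
Line 4: ['understand', 'emerald'] (min_width=18, slack=4)
Line 5: ['mineral', 'architect'] (min_width=17, slack=5)
Line 6: ['voice', 'chair', 'picture'] (min_width=19, slack=3)
Line 7: ['owl', 'forest'] (min_width=10, slack=12)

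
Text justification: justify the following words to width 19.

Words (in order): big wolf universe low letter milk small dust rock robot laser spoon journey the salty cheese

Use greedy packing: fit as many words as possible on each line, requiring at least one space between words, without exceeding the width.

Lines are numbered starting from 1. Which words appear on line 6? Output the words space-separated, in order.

Answer: cheese

Derivation:
Line 1: ['big', 'wolf', 'universe'] (min_width=17, slack=2)
Line 2: ['low', 'letter', 'milk'] (min_width=15, slack=4)
Line 3: ['small', 'dust', 'rock'] (min_width=15, slack=4)
Line 4: ['robot', 'laser', 'spoon'] (min_width=17, slack=2)
Line 5: ['journey', 'the', 'salty'] (min_width=17, slack=2)
Line 6: ['cheese'] (min_width=6, slack=13)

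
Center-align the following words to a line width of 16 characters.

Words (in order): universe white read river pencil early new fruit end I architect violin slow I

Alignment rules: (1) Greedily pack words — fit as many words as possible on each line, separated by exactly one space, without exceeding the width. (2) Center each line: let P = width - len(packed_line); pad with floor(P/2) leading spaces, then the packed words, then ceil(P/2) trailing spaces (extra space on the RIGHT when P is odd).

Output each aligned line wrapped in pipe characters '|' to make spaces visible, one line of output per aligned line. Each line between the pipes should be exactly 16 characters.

Answer: | universe white |
|   read river   |
|pencil early new|
|  fruit end I   |
|architect violin|
|     slow I     |

Derivation:
Line 1: ['universe', 'white'] (min_width=14, slack=2)
Line 2: ['read', 'river'] (min_width=10, slack=6)
Line 3: ['pencil', 'early', 'new'] (min_width=16, slack=0)
Line 4: ['fruit', 'end', 'I'] (min_width=11, slack=5)
Line 5: ['architect', 'violin'] (min_width=16, slack=0)
Line 6: ['slow', 'I'] (min_width=6, slack=10)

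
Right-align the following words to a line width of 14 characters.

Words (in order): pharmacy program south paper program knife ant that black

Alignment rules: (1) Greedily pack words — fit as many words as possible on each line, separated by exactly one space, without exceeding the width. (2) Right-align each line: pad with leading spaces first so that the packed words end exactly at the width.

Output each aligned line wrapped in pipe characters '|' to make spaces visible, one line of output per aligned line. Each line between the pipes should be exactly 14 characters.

Line 1: ['pharmacy'] (min_width=8, slack=6)
Line 2: ['program', 'south'] (min_width=13, slack=1)
Line 3: ['paper', 'program'] (min_width=13, slack=1)
Line 4: ['knife', 'ant', 'that'] (min_width=14, slack=0)
Line 5: ['black'] (min_width=5, slack=9)

Answer: |      pharmacy|
| program south|
| paper program|
|knife ant that|
|         black|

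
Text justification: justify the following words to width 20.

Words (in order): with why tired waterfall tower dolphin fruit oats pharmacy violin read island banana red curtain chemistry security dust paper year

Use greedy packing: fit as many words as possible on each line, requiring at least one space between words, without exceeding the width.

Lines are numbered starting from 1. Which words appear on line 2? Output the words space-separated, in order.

Line 1: ['with', 'why', 'tired'] (min_width=14, slack=6)
Line 2: ['waterfall', 'tower'] (min_width=15, slack=5)
Line 3: ['dolphin', 'fruit', 'oats'] (min_width=18, slack=2)
Line 4: ['pharmacy', 'violin', 'read'] (min_width=20, slack=0)
Line 5: ['island', 'banana', 'red'] (min_width=17, slack=3)
Line 6: ['curtain', 'chemistry'] (min_width=17, slack=3)
Line 7: ['security', 'dust', 'paper'] (min_width=19, slack=1)
Line 8: ['year'] (min_width=4, slack=16)

Answer: waterfall tower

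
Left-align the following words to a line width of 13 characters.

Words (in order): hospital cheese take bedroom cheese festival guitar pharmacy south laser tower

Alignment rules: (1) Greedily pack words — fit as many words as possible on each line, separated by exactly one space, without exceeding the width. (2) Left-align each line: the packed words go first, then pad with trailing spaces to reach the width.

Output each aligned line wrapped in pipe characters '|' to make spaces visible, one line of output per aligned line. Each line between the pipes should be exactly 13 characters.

Line 1: ['hospital'] (min_width=8, slack=5)
Line 2: ['cheese', 'take'] (min_width=11, slack=2)
Line 3: ['bedroom'] (min_width=7, slack=6)
Line 4: ['cheese'] (min_width=6, slack=7)
Line 5: ['festival'] (min_width=8, slack=5)
Line 6: ['guitar'] (min_width=6, slack=7)
Line 7: ['pharmacy'] (min_width=8, slack=5)
Line 8: ['south', 'laser'] (min_width=11, slack=2)
Line 9: ['tower'] (min_width=5, slack=8)

Answer: |hospital     |
|cheese take  |
|bedroom      |
|cheese       |
|festival     |
|guitar       |
|pharmacy     |
|south laser  |
|tower        |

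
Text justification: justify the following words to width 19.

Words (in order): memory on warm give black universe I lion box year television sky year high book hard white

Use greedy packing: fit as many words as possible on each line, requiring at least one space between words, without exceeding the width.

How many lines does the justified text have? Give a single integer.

Answer: 6

Derivation:
Line 1: ['memory', 'on', 'warm', 'give'] (min_width=19, slack=0)
Line 2: ['black', 'universe', 'I'] (min_width=16, slack=3)
Line 3: ['lion', 'box', 'year'] (min_width=13, slack=6)
Line 4: ['television', 'sky', 'year'] (min_width=19, slack=0)
Line 5: ['high', 'book', 'hard'] (min_width=14, slack=5)
Line 6: ['white'] (min_width=5, slack=14)
Total lines: 6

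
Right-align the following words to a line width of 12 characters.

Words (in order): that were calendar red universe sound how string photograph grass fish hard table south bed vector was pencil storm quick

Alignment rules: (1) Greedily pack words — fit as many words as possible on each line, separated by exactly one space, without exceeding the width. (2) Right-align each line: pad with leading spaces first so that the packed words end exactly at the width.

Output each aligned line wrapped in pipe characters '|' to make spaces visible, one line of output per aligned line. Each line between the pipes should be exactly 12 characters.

Line 1: ['that', 'were'] (min_width=9, slack=3)
Line 2: ['calendar', 'red'] (min_width=12, slack=0)
Line 3: ['universe'] (min_width=8, slack=4)
Line 4: ['sound', 'how'] (min_width=9, slack=3)
Line 5: ['string'] (min_width=6, slack=6)
Line 6: ['photograph'] (min_width=10, slack=2)
Line 7: ['grass', 'fish'] (min_width=10, slack=2)
Line 8: ['hard', 'table'] (min_width=10, slack=2)
Line 9: ['south', 'bed'] (min_width=9, slack=3)
Line 10: ['vector', 'was'] (min_width=10, slack=2)
Line 11: ['pencil', 'storm'] (min_width=12, slack=0)
Line 12: ['quick'] (min_width=5, slack=7)

Answer: |   that were|
|calendar red|
|    universe|
|   sound how|
|      string|
|  photograph|
|  grass fish|
|  hard table|
|   south bed|
|  vector was|
|pencil storm|
|       quick|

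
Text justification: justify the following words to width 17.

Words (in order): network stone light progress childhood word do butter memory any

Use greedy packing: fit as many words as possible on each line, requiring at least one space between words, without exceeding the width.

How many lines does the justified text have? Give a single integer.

Answer: 4

Derivation:
Line 1: ['network', 'stone'] (min_width=13, slack=4)
Line 2: ['light', 'progress'] (min_width=14, slack=3)
Line 3: ['childhood', 'word', 'do'] (min_width=17, slack=0)
Line 4: ['butter', 'memory', 'any'] (min_width=17, slack=0)
Total lines: 4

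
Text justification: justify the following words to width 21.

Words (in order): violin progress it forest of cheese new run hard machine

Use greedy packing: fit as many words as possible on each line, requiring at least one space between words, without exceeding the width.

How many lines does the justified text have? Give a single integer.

Answer: 3

Derivation:
Line 1: ['violin', 'progress', 'it'] (min_width=18, slack=3)
Line 2: ['forest', 'of', 'cheese', 'new'] (min_width=20, slack=1)
Line 3: ['run', 'hard', 'machine'] (min_width=16, slack=5)
Total lines: 3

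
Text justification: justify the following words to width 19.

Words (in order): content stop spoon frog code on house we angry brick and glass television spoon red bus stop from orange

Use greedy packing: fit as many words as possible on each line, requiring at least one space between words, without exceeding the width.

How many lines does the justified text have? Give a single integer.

Line 1: ['content', 'stop', 'spoon'] (min_width=18, slack=1)
Line 2: ['frog', 'code', 'on', 'house'] (min_width=18, slack=1)
Line 3: ['we', 'angry', 'brick', 'and'] (min_width=18, slack=1)
Line 4: ['glass', 'television'] (min_width=16, slack=3)
Line 5: ['spoon', 'red', 'bus', 'stop'] (min_width=18, slack=1)
Line 6: ['from', 'orange'] (min_width=11, slack=8)
Total lines: 6

Answer: 6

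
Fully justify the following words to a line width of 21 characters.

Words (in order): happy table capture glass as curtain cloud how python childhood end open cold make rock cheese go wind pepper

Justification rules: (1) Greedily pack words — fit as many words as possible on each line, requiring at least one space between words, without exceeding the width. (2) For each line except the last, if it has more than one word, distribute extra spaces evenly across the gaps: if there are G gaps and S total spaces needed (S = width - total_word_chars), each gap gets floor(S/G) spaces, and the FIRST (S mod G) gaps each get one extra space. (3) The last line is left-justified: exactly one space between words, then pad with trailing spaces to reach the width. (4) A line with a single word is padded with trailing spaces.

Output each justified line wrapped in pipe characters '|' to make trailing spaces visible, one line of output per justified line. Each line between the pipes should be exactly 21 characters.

Line 1: ['happy', 'table', 'capture'] (min_width=19, slack=2)
Line 2: ['glass', 'as', 'curtain'] (min_width=16, slack=5)
Line 3: ['cloud', 'how', 'python'] (min_width=16, slack=5)
Line 4: ['childhood', 'end', 'open'] (min_width=18, slack=3)
Line 5: ['cold', 'make', 'rock', 'cheese'] (min_width=21, slack=0)
Line 6: ['go', 'wind', 'pepper'] (min_width=14, slack=7)

Answer: |happy  table  capture|
|glass    as   curtain|
|cloud    how   python|
|childhood   end  open|
|cold make rock cheese|
|go wind pepper       |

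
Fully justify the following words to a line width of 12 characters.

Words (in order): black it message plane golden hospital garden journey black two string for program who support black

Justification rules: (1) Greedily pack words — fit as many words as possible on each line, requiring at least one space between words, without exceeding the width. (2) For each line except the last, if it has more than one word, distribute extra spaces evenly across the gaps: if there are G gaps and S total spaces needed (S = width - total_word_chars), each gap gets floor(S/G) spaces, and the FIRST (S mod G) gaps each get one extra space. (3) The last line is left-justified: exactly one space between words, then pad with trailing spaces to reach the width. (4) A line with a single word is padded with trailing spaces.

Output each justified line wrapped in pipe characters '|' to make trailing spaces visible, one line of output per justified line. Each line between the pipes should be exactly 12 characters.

Answer: |black     it|
|message     |
|plane golden|
|hospital    |
|garden      |
|journey     |
|black    two|
|string   for|
|program  who|
|support     |
|black       |

Derivation:
Line 1: ['black', 'it'] (min_width=8, slack=4)
Line 2: ['message'] (min_width=7, slack=5)
Line 3: ['plane', 'golden'] (min_width=12, slack=0)
Line 4: ['hospital'] (min_width=8, slack=4)
Line 5: ['garden'] (min_width=6, slack=6)
Line 6: ['journey'] (min_width=7, slack=5)
Line 7: ['black', 'two'] (min_width=9, slack=3)
Line 8: ['string', 'for'] (min_width=10, slack=2)
Line 9: ['program', 'who'] (min_width=11, slack=1)
Line 10: ['support'] (min_width=7, slack=5)
Line 11: ['black'] (min_width=5, slack=7)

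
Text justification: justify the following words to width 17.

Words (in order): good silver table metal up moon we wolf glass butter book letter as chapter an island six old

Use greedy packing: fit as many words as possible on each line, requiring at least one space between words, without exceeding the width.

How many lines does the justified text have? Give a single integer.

Line 1: ['good', 'silver', 'table'] (min_width=17, slack=0)
Line 2: ['metal', 'up', 'moon', 'we'] (min_width=16, slack=1)
Line 3: ['wolf', 'glass', 'butter'] (min_width=17, slack=0)
Line 4: ['book', 'letter', 'as'] (min_width=14, slack=3)
Line 5: ['chapter', 'an', 'island'] (min_width=17, slack=0)
Line 6: ['six', 'old'] (min_width=7, slack=10)
Total lines: 6

Answer: 6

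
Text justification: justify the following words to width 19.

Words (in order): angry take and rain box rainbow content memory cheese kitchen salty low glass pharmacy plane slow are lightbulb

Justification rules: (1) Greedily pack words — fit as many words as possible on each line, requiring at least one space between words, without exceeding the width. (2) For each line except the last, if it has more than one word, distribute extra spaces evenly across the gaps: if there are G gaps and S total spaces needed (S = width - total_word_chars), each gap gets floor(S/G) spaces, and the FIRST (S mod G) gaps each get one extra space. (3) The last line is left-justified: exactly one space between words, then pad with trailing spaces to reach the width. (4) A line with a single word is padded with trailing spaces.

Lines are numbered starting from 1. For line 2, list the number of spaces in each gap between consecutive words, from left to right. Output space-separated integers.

Answer: 1 1

Derivation:
Line 1: ['angry', 'take', 'and', 'rain'] (min_width=19, slack=0)
Line 2: ['box', 'rainbow', 'content'] (min_width=19, slack=0)
Line 3: ['memory', 'cheese'] (min_width=13, slack=6)
Line 4: ['kitchen', 'salty', 'low'] (min_width=17, slack=2)
Line 5: ['glass', 'pharmacy'] (min_width=14, slack=5)
Line 6: ['plane', 'slow', 'are'] (min_width=14, slack=5)
Line 7: ['lightbulb'] (min_width=9, slack=10)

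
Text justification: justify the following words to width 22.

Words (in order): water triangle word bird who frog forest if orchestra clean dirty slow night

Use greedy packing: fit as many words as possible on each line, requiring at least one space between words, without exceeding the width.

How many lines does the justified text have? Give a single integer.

Answer: 4

Derivation:
Line 1: ['water', 'triangle', 'word'] (min_width=19, slack=3)
Line 2: ['bird', 'who', 'frog', 'forest'] (min_width=20, slack=2)
Line 3: ['if', 'orchestra', 'clean'] (min_width=18, slack=4)
Line 4: ['dirty', 'slow', 'night'] (min_width=16, slack=6)
Total lines: 4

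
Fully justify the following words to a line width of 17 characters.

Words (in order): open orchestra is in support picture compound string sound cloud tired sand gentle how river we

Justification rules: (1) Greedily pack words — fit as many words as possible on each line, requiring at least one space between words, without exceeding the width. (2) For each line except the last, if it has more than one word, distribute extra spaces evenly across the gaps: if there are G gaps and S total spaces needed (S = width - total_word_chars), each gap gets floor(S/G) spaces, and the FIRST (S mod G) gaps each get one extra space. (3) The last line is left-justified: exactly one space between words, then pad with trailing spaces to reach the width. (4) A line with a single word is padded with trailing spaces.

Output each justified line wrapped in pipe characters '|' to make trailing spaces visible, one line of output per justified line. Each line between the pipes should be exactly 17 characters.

Line 1: ['open', 'orchestra', 'is'] (min_width=17, slack=0)
Line 2: ['in', 'support'] (min_width=10, slack=7)
Line 3: ['picture', 'compound'] (min_width=16, slack=1)
Line 4: ['string', 'sound'] (min_width=12, slack=5)
Line 5: ['cloud', 'tired', 'sand'] (min_width=16, slack=1)
Line 6: ['gentle', 'how', 'river'] (min_width=16, slack=1)
Line 7: ['we'] (min_width=2, slack=15)

Answer: |open orchestra is|
|in        support|
|picture  compound|
|string      sound|
|cloud  tired sand|
|gentle  how river|
|we               |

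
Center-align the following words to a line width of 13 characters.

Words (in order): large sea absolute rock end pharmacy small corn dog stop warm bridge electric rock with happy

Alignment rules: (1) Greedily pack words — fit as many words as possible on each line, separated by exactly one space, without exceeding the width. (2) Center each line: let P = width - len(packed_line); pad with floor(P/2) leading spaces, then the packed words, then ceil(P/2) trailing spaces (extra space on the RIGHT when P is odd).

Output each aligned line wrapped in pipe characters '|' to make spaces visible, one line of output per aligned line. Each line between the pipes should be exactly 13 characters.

Line 1: ['large', 'sea'] (min_width=9, slack=4)
Line 2: ['absolute', 'rock'] (min_width=13, slack=0)
Line 3: ['end', 'pharmacy'] (min_width=12, slack=1)
Line 4: ['small', 'corn'] (min_width=10, slack=3)
Line 5: ['dog', 'stop', 'warm'] (min_width=13, slack=0)
Line 6: ['bridge'] (min_width=6, slack=7)
Line 7: ['electric', 'rock'] (min_width=13, slack=0)
Line 8: ['with', 'happy'] (min_width=10, slack=3)

Answer: |  large sea  |
|absolute rock|
|end pharmacy |
| small corn  |
|dog stop warm|
|   bridge    |
|electric rock|
| with happy  |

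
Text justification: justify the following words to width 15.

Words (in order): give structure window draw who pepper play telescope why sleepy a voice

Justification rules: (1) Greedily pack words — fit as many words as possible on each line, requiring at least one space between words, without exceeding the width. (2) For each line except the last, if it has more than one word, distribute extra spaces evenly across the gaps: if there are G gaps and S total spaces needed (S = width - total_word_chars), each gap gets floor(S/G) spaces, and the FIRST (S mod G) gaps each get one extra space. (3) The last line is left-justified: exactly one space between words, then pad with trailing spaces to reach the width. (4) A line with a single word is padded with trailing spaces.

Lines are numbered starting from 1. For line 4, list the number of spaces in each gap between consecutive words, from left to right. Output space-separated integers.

Line 1: ['give', 'structure'] (min_width=14, slack=1)
Line 2: ['window', 'draw', 'who'] (min_width=15, slack=0)
Line 3: ['pepper', 'play'] (min_width=11, slack=4)
Line 4: ['telescope', 'why'] (min_width=13, slack=2)
Line 5: ['sleepy', 'a', 'voice'] (min_width=14, slack=1)

Answer: 3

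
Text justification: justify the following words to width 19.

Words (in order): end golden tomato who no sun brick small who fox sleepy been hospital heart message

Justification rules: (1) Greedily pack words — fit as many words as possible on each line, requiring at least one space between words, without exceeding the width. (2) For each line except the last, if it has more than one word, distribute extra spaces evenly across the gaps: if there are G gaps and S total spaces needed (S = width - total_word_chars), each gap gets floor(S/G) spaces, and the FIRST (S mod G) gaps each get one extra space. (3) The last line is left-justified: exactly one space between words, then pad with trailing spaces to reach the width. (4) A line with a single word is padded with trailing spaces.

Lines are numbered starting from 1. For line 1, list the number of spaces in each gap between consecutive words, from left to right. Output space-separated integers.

Line 1: ['end', 'golden', 'tomato'] (min_width=17, slack=2)
Line 2: ['who', 'no', 'sun', 'brick'] (min_width=16, slack=3)
Line 3: ['small', 'who', 'fox'] (min_width=13, slack=6)
Line 4: ['sleepy', 'been'] (min_width=11, slack=8)
Line 5: ['hospital', 'heart'] (min_width=14, slack=5)
Line 6: ['message'] (min_width=7, slack=12)

Answer: 2 2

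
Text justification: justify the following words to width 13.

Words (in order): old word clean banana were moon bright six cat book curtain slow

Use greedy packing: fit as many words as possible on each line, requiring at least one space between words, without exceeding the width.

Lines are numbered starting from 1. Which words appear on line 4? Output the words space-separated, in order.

Answer: bright six

Derivation:
Line 1: ['old', 'word'] (min_width=8, slack=5)
Line 2: ['clean', 'banana'] (min_width=12, slack=1)
Line 3: ['were', 'moon'] (min_width=9, slack=4)
Line 4: ['bright', 'six'] (min_width=10, slack=3)
Line 5: ['cat', 'book'] (min_width=8, slack=5)
Line 6: ['curtain', 'slow'] (min_width=12, slack=1)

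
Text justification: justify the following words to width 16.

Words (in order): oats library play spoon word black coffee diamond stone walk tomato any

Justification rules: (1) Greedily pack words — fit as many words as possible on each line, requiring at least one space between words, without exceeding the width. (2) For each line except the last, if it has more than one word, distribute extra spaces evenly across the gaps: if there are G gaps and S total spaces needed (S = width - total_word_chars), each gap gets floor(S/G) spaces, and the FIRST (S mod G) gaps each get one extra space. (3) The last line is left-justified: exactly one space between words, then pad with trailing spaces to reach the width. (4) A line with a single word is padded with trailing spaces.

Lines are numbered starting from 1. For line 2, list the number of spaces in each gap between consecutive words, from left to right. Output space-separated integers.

Answer: 2 1

Derivation:
Line 1: ['oats', 'library'] (min_width=12, slack=4)
Line 2: ['play', 'spoon', 'word'] (min_width=15, slack=1)
Line 3: ['black', 'coffee'] (min_width=12, slack=4)
Line 4: ['diamond', 'stone'] (min_width=13, slack=3)
Line 5: ['walk', 'tomato', 'any'] (min_width=15, slack=1)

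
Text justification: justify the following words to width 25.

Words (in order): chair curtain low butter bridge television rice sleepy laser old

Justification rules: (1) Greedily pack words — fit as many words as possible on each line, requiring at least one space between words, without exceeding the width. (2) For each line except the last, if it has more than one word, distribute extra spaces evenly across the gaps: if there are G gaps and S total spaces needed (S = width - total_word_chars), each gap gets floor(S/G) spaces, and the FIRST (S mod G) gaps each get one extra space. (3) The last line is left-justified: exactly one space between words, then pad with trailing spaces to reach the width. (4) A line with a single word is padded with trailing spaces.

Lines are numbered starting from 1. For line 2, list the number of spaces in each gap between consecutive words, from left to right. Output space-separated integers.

Answer: 3 2

Derivation:
Line 1: ['chair', 'curtain', 'low', 'butter'] (min_width=24, slack=1)
Line 2: ['bridge', 'television', 'rice'] (min_width=22, slack=3)
Line 3: ['sleepy', 'laser', 'old'] (min_width=16, slack=9)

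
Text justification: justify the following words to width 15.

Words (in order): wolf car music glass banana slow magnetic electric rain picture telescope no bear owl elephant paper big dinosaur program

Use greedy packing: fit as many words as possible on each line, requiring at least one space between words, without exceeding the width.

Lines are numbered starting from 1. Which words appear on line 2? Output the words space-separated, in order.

Answer: glass banana

Derivation:
Line 1: ['wolf', 'car', 'music'] (min_width=14, slack=1)
Line 2: ['glass', 'banana'] (min_width=12, slack=3)
Line 3: ['slow', 'magnetic'] (min_width=13, slack=2)
Line 4: ['electric', 'rain'] (min_width=13, slack=2)
Line 5: ['picture'] (min_width=7, slack=8)
Line 6: ['telescope', 'no'] (min_width=12, slack=3)
Line 7: ['bear', 'owl'] (min_width=8, slack=7)
Line 8: ['elephant', 'paper'] (min_width=14, slack=1)
Line 9: ['big', 'dinosaur'] (min_width=12, slack=3)
Line 10: ['program'] (min_width=7, slack=8)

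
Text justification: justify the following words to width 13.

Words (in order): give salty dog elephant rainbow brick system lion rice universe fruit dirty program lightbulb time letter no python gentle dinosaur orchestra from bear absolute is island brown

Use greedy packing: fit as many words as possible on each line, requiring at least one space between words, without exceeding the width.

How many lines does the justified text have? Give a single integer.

Answer: 16

Derivation:
Line 1: ['give', 'salty'] (min_width=10, slack=3)
Line 2: ['dog', 'elephant'] (min_width=12, slack=1)
Line 3: ['rainbow', 'brick'] (min_width=13, slack=0)
Line 4: ['system', 'lion'] (min_width=11, slack=2)
Line 5: ['rice', 'universe'] (min_width=13, slack=0)
Line 6: ['fruit', 'dirty'] (min_width=11, slack=2)
Line 7: ['program'] (min_width=7, slack=6)
Line 8: ['lightbulb'] (min_width=9, slack=4)
Line 9: ['time', 'letter'] (min_width=11, slack=2)
Line 10: ['no', 'python'] (min_width=9, slack=4)
Line 11: ['gentle'] (min_width=6, slack=7)
Line 12: ['dinosaur'] (min_width=8, slack=5)
Line 13: ['orchestra'] (min_width=9, slack=4)
Line 14: ['from', 'bear'] (min_width=9, slack=4)
Line 15: ['absolute', 'is'] (min_width=11, slack=2)
Line 16: ['island', 'brown'] (min_width=12, slack=1)
Total lines: 16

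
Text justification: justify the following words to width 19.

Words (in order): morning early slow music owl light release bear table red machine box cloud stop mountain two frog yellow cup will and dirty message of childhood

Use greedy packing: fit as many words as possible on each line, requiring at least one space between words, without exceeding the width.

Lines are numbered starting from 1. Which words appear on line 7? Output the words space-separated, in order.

Answer: will and dirty

Derivation:
Line 1: ['morning', 'early', 'slow'] (min_width=18, slack=1)
Line 2: ['music', 'owl', 'light'] (min_width=15, slack=4)
Line 3: ['release', 'bear', 'table'] (min_width=18, slack=1)
Line 4: ['red', 'machine', 'box'] (min_width=15, slack=4)
Line 5: ['cloud', 'stop', 'mountain'] (min_width=19, slack=0)
Line 6: ['two', 'frog', 'yellow', 'cup'] (min_width=19, slack=0)
Line 7: ['will', 'and', 'dirty'] (min_width=14, slack=5)
Line 8: ['message', 'of'] (min_width=10, slack=9)
Line 9: ['childhood'] (min_width=9, slack=10)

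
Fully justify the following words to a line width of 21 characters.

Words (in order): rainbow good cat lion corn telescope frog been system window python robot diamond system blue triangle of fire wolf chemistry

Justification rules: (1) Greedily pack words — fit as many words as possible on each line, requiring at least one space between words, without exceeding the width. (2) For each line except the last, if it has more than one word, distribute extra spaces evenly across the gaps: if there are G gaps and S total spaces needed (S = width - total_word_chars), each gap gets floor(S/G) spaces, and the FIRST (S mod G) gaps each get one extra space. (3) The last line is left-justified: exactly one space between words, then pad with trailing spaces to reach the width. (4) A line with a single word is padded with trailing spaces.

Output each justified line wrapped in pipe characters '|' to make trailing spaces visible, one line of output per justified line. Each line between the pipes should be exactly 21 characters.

Line 1: ['rainbow', 'good', 'cat', 'lion'] (min_width=21, slack=0)
Line 2: ['corn', 'telescope', 'frog'] (min_width=19, slack=2)
Line 3: ['been', 'system', 'window'] (min_width=18, slack=3)
Line 4: ['python', 'robot', 'diamond'] (min_width=20, slack=1)
Line 5: ['system', 'blue', 'triangle'] (min_width=20, slack=1)
Line 6: ['of', 'fire', 'wolf'] (min_width=12, slack=9)
Line 7: ['chemistry'] (min_width=9, slack=12)

Answer: |rainbow good cat lion|
|corn  telescope  frog|
|been   system  window|
|python  robot diamond|
|system  blue triangle|
|of      fire     wolf|
|chemistry            |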